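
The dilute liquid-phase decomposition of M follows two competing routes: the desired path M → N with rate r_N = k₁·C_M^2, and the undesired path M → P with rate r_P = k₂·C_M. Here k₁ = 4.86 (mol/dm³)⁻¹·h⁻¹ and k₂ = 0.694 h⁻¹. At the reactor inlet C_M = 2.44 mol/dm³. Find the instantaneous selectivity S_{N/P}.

17.1

S_{N/P} = r_N/r_P = (k₁·C_M^2)/(k₂·C_M) = (k₁/k₂)·C_M.
= (4.86×2.440^2) / (0.694×2.440) = 28.93/1.693 = 17.1.
Since the desired path is higher order in M, keeping C_M high (PFR or concentrated feed) favours N.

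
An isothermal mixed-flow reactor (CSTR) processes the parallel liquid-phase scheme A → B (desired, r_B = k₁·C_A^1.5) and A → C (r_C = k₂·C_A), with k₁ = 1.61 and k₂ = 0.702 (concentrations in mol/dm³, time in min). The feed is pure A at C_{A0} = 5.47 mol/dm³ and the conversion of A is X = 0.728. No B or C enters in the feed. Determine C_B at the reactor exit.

Exit C_A = C_{A0}(1−X) = 5.47×0.272 = 1.488 mol/dm³.
In a CSTR the entire volume is at exit conditions, so r_B = 1.61×1.488^1.5 = 2.922 and r_C = 0.702×1.488 = 1.044.
Fraction of consumed A going to B: r_B/(r_B+r_C) = 0.7367.
C_B = 0.7367·C_{A0}·X = 0.7367×5.47×0.728 = 2.93 mol/dm³.

2.93 mol/dm³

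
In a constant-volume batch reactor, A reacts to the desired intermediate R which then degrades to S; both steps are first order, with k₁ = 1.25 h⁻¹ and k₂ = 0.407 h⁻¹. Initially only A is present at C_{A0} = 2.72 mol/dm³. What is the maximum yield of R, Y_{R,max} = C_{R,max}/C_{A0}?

At the optimum, C_{R,max}/C_{A0} = (k₁/k₂)^[k₂/(k₂−k₁)].
= (1.25/0.407)^(0.407/(0.407−1.25)) = (3.071)^(-0.4828) = 0.5817.

0.582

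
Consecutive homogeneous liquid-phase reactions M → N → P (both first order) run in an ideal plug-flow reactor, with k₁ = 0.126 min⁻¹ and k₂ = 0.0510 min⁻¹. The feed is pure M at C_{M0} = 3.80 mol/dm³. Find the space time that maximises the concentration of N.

The intermediate peaks when r₁ = r₂, i.e. k₁e^(−k₁τ) = k₂e^(−k₂τ), giving τ_opt = ln(k₂/k₁)/(k₂−k₁).
= ln(0.0510/0.126)/(0.0510−0.126) = ln(0.4048)/-0.07500 = -0.9045/-0.07500 = 12.1 min.

12.1 min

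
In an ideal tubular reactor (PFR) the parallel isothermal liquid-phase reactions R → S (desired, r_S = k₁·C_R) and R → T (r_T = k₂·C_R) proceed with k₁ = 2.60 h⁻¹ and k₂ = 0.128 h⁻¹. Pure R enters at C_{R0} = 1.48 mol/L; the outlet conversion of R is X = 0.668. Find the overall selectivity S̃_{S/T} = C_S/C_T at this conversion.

20.3

C_R = C_{R0}(1−X) = 0.4914 mol/L.
Both paths are first order in R, so the instantaneous fraction to S is constant: dC_S/d(−C_R) = k₁/(k₁+k₂) = 0.9531.
C_S = 0.9531·(C_{R0}−C_R) = 0.9531×0.9886 = 0.942 mol/L.
C_T = (C_{R0}−C_R)−C_S = 0.04639 mol/L; S̃_{S/T} = 0.9423/0.04639 = 20.3.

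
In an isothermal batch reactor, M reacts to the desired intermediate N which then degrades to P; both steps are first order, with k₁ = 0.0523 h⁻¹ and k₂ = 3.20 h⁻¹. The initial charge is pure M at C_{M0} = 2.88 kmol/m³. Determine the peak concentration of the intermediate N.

At the optimum, C_{N,max}/C_{M0} = (k₁/k₂)^[k₂/(k₂−k₁)].
= (0.0523/3.20)^(3.20/(3.20−0.0523)) = (0.01634)^(1.017) = 0.01526.
C_{N,max} = 0.01526×2.88 = 0.0440 kmol/m³.

0.0440 kmol/m³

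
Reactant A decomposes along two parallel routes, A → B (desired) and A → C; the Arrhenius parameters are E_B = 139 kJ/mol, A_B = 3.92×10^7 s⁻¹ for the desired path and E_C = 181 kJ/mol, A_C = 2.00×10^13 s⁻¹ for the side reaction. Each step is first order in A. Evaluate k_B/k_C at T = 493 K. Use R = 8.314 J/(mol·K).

k_B/k_C = (A_B/A_C)·exp[−(E_B−E_C)/(RT)] = (A_B/A_C)·exp[(E_C−E_B)/(RT)].
(E_C−E_B)/(RT) = (181−139)×10³/(8.314×493) = 42000/4099 = 10.25.
k_B/k_C = (3.92×10^7/2.00×10^13)·exp(10.25) = 1.960×10^-6 × 28195 = 0.0553.
Since E_B < E_C, lowering the temperature improves selectivity toward B.

0.0553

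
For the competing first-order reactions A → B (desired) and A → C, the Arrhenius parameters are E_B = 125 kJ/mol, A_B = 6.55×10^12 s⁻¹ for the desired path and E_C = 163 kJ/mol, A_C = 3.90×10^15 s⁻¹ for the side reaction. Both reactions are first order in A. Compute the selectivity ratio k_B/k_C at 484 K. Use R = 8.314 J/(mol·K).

k_B/k_C = (A_B/A_C)·exp[−(E_B−E_C)/(RT)] = (A_B/A_C)·exp[(E_C−E_B)/(RT)].
(E_C−E_B)/(RT) = (163−125)×10³/(8.314×484) = 38000/4024 = 9.443.
k_B/k_C = (6.55×10^12/3.90×10^15)·exp(9.443) = 0.001679 × 12625 = 21.2.
Since E_B < E_C, lowering the temperature improves selectivity toward B.

21.2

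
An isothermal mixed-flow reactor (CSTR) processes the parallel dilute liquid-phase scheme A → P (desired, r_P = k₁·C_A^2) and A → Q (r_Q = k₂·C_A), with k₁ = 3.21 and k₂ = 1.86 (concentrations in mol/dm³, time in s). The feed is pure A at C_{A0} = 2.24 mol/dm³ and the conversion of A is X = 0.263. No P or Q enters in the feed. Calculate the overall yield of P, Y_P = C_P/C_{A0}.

Exit C_A = C_{A0}(1−X) = 2.24×0.737 = 1.651 mol/dm³.
A CSTR operates uniformly at the exit composition, giving r_P = 8.749 and r_Q = 3.071 (each k·C_A^n at C_A = 1.651).
Fraction of consumed A going to P: r_P/(r_P+r_Q) = 0.7402.
C_P = 0.7402·C_{A0}·X = 0.7402×2.24×0.263 = 0.436 mol/dm³; Y_P = C_P/C_{A0} = 0.195.

0.195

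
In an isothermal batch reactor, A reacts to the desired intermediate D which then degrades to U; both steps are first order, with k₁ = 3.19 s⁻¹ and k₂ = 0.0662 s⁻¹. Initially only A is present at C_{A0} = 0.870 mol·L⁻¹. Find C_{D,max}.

Evaluating C_D at t_opt = ln(k₂/k₁)/(k₂−k₁) gives C_{D,max}/C_{A0} = (k₁/k₂)^[k₂/(k₂−k₁)].
= (3.19/0.0662)^(0.0662/(0.0662−3.19)) = (48.19)^(-0.02119) = 0.9212.
C_{D,max} = 0.9212×0.870 = 0.801 mol·L⁻¹.

0.801 mol·L⁻¹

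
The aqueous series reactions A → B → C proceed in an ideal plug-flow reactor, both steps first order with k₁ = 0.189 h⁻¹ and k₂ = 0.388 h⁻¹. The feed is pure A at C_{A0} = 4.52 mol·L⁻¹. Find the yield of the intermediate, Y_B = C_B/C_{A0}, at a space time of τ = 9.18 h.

0.141

For first-order series with pure A initially, C_B(τ) = k₁C_{A0}/(k₂−k₁)·(e^(−k₁τ) − e^(−k₂τ)).
e^(−k₁τ) = e^(−0.189×9.18) = e^(−1.735) = 0.1764; e^(−k₂τ) = e^(−3.562) = 0.02839.
C_B = 0.189×4.52/(0.388−0.189) × (0.1764−0.02839) = 4.293×0.1480 = 0.6354 mol·L⁻¹.
Y_B = C_B/C_{A0} = 0.6354/4.52 = 0.141.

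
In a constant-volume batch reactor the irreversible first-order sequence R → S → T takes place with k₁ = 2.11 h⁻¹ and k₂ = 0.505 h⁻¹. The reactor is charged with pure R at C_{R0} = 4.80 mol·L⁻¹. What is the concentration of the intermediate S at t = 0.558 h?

2.82 mol·L⁻¹

The intermediate concentration in a first-order A→B→C sequence is C_S = k₁C_{R0}(e^(−k₁t) − e^(−k₂t))/(k₂−k₁).
e^(−k₁t) = e^(−2.11×0.558) = e^(−1.177) = 0.3081; e^(−k₂t) = e^(−0.2818) = 0.7544.
C_S = 2.11×4.80/(0.505−2.11) × (0.3081−0.7544) = (-6.310)×(-0.4463) = 2.817 mol·L⁻¹.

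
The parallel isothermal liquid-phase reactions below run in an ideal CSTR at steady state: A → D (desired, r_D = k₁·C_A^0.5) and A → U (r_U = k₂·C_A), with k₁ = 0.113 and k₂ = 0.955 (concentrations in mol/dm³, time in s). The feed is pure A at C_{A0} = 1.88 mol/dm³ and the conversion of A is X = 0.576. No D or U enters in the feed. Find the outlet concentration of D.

Exit C_A = C_{A0}(1−X) = 1.88×0.424 = 0.7971 mol/dm³.
Rates in a CSTR are evaluated at the outlet concentration: r_D = 0.113×0.7971^0.5 = 0.1009, r_U = 0.955×0.7971 = 0.7612.
Fraction of consumed A going to D: r_D/(r_D+r_U) = 0.1170.
C_D = 0.1170·C_{A0}·X = 0.1170×1.88×0.576 = 0.127 mol/dm³.

0.127 mol/dm³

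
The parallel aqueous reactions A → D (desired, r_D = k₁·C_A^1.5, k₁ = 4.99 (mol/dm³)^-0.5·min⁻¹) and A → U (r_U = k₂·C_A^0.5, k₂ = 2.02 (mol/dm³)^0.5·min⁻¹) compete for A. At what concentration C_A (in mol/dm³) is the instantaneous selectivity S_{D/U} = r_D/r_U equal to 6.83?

S_{D/U} = (k₁/k₂)·C_A ⇒ C_A = S·k₂/k₁.
= 6.83×2.02/4.99 = 2.76 mol/dm³.

2.76 mol/dm³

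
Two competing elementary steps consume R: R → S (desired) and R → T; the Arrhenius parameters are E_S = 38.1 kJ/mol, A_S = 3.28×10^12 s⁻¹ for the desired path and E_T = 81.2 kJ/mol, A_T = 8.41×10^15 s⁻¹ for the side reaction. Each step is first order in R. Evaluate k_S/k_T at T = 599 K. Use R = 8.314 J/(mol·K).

Since both paths have the same order in R, the concentration cancels and S_{S/T} = k_S/k_T = (A_S/A_T)·exp[(E_T−E_S)/(RT)].
(E_T−E_S)/(RT) = (81.2−38.1)×10³/(8.314×599) = 43100/4980 = 8.654.
k_S/k_T = (3.28×10^12/8.41×10^15)·exp(8.654) = 3.900×10^-4 × 5736 = 2.24.
Since E_S < E_T, lowering the temperature improves selectivity toward S.

2.24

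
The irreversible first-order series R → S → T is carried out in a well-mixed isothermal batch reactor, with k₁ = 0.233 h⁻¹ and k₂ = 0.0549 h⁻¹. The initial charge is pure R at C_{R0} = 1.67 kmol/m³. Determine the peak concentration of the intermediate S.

At the optimum, C_{S,max}/C_{R0} = (k₁/k₂)^[k₂/(k₂−k₁)].
= (0.233/0.0549)^(0.0549/(0.0549−0.233)) = (4.244)^(-0.3083) = 0.6404.
C_{S,max} = 0.6404×1.67 = 1.07 kmol/m³.

1.07 kmol/m³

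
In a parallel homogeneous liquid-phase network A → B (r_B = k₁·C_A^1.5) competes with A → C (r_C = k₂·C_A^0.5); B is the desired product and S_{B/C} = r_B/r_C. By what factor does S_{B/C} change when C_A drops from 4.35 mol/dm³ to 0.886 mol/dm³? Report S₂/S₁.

S_{B/C} = (k₁/k₂)·C_A, so S₂/S₁ = (C_{A,2}/C_{A,1}).
= 0.886/4.35 = 0.204.

0.204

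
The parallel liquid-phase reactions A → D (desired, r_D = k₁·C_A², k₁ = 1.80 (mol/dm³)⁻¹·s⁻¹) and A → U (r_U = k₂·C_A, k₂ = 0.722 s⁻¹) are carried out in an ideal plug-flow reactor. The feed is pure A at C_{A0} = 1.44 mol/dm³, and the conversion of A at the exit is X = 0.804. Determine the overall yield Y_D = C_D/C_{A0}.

0.528

C_A = C_{A0}(1−X) = 0.2822 mol/dm³.
Along a PFR/batch, dC_U/dC_A = −r_U/(r_D+r_U) = −k₂/(k₂+k₁·C_A).
Integrating from C_{A0} to C_A: C_U = (0.722/1.80)·ln[(0.722+1.80·1.44)/(0.722+1.80·0.282)] = 0.4011·ln(3.314/1.230) = 0.3975 mol/dm³.
Then C_D = (C_{A0}−C_A) − C_U = 1.158 − 0.3975 = 0.7602 mol/dm³.
Y_D = C_D/C_{A0} = 0.7602/1.44 = 0.528.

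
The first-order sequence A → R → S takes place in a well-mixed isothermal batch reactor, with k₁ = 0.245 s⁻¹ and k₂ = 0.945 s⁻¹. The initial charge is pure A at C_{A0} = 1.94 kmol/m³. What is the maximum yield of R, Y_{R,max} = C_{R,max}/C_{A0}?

Evaluating C_R at t_opt = ln(k₂/k₁)/(k₂−k₁) gives C_{R,max}/C_{A0} = (k₁/k₂)^[k₂/(k₂−k₁)].
= (0.245/0.945)^(0.945/(0.945−0.245)) = (0.2593)^(1.350) = 0.1616.

0.162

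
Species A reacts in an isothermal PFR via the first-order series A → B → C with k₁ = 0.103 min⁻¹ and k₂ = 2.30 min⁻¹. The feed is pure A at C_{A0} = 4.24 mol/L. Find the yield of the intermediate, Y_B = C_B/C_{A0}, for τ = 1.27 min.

0.0386

Solving the coupled first-order balances gives C_B(τ) = [k₁/(k₂−k₁)]·C_{A0}·(e^(−k₁τ) − e^(−k₂τ)).
e^(−k₁τ) = e^(−0.103×1.27) = e^(−0.1308) = 0.8774; e^(−k₂τ) = e^(−2.921) = 0.05388.
C_B = 0.103×4.24/(2.30−0.103) × (0.8774−0.05388) = 0.1988×0.8235 = 0.1637 mol/L.
Y_B = C_B/C_{A0} = 0.1637/4.24 = 0.0386.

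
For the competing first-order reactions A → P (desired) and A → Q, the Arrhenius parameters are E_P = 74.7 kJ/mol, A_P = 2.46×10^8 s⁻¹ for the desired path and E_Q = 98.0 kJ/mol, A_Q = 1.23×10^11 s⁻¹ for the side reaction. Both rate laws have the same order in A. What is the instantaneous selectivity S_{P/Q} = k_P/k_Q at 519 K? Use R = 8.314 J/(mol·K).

0.443

Since both paths have the same order in A, the concentration cancels and S_{P/Q} = k_P/k_Q = (A_P/A_Q)·exp[(E_Q−E_P)/(RT)].
(E_Q−E_P)/(RT) = (98.0−74.7)×10³/(8.314×519) = 23300/4315 = 5.400.
k_P/k_Q = (2.46×10^8/1.23×10^11)·exp(5.400) = 0.002000 × 221.4 = 0.443.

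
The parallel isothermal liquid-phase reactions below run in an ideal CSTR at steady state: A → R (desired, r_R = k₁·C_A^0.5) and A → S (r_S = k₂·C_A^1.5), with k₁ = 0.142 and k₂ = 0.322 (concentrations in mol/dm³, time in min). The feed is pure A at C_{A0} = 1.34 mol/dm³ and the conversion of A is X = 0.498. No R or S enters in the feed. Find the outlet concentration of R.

Exit C_A = C_{A0}(1−X) = 1.34×0.502 = 0.6727 mol/dm³.
In a CSTR the entire volume is at exit conditions, so r_R = 0.142×0.6727^0.5 = 0.1165 and r_S = 0.322×0.6727^1.5 = 0.1777.
Fraction of consumed A going to R: r_R/(r_R+r_S) = 0.3960.
C_R = 0.3960·C_{A0}·X = 0.3960×1.34×0.498 = 0.264 mol/dm³.

0.264 mol/dm³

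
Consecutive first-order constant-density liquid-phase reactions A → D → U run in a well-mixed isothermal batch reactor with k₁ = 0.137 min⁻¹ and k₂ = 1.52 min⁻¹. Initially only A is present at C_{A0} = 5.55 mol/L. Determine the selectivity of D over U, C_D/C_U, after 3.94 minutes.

Solving the coupled first-order balances gives C_D(t) = [k₁/(k₂−k₁)]·C_{A0}·(e^(−k₁t) − e^(−k₂t)).
e^(−k₁t) = e^(−0.137×3.94) = e^(−0.5398) = 0.5829; e^(−k₂t) = e^(−5.989) = 0.002507.
C_D = 0.137×5.55/(1.52−0.137) × (0.5829−0.002507) = 0.5498×0.5804 = 0.3191 mol/L.
C_A = C_{A0}e^(−k₁t) = 3.235 mol/L, so C_U = C_{A0}−C_A−C_D = 1.996 mol/L; C_D/C_U = 0.160.

0.160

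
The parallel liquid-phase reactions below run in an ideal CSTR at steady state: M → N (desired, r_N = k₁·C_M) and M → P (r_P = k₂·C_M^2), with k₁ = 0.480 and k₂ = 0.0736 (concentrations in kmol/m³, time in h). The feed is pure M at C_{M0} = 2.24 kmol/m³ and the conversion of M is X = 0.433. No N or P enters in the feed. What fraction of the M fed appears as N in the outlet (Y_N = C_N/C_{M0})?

Exit C_M = C_{M0}(1−X) = 2.24×0.567 = 1.270 kmol/m³.
In a CSTR the entire volume is at exit conditions, so r_N = 0.480×1.270 = 0.6096 and r_P = 0.0736×1.270^2 = 0.1187.
Fraction of consumed M going to N: r_N/(r_N+r_P) = 0.8370.
C_N = 0.8370·C_{M0}·X = 0.8370×2.24×0.433 = 0.812 kmol/m³; Y_N = C_N/C_{M0} = 0.362.

0.362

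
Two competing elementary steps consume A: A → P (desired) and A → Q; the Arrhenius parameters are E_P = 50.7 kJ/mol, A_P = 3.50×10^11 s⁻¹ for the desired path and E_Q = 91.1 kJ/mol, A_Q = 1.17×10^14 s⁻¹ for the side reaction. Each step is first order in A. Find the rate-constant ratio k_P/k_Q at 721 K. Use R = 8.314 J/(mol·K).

With equal orders, S_{P/Q} = k_P/k_Q = (A_P/A_Q)·exp[(E_Q−E_P)/(RT)].
(E_Q−E_P)/(RT) = (91.1−50.7)×10³/(8.314×721) = 40400/5994 = 6.740.
k_P/k_Q = (3.50×10^11/1.17×10^14)·exp(6.740) = 0.002991 × 845.2 = 2.53.

2.53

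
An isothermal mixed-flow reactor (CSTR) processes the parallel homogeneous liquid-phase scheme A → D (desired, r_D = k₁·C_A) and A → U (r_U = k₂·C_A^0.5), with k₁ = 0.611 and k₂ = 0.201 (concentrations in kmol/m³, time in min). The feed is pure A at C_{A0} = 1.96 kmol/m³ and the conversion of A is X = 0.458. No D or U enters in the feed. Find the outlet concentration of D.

0.680 kmol/m³

Exit C_A = C_{A0}(1−X) = 1.96×0.542 = 1.062 kmol/m³.
In a CSTR the entire volume is at exit conditions, so r_D = 0.611×1.062 = 0.6491 and r_U = 0.201×1.062^0.5 = 0.2072.
Fraction of consumed A going to D: r_D/(r_D+r_U) = 0.7581.
C_D = 0.7581·C_{A0}·X = 0.7581×1.96×0.458 = 0.680 kmol/m³.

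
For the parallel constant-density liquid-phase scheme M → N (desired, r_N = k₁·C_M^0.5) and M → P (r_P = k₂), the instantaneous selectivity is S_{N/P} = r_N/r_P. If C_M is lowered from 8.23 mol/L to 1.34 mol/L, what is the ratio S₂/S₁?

0.404

S_{N/P} = (k₁/k₂)·C_M^0.5, so S₂/S₁ = (C_{M,2}/C_{M,1})^0.5.
= (1.34/8.23)^0.5 = (0.1628)^0.5 = 0.404.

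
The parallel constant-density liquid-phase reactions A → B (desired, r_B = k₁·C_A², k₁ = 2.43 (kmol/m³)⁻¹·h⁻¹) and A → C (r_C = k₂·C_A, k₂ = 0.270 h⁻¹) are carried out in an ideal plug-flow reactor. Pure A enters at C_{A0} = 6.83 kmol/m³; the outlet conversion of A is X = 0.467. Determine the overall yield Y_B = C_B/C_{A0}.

C_A = C_{A0}(1−X) = 3.640 kmol/m³.
Along a PFR/batch, dC_C/dC_A = −r_C/(r_B+r_C) = −k₂/(k₂+k₁·C_A).
Integrating from C_{A0} to C_A: C_C = (0.270/2.43)·ln[(0.270+2.43·6.83)/(0.270+2.43·3.64)] = 0.1111·ln(16.87/9.116) = 0.06837 kmol/m³.
Then C_B = (C_{A0}−C_A) − C_C = 3.190 − 0.06837 = 3.121 kmol/m³.
Y_B = C_B/C_{A0} = 3.121/6.83 = 0.457.

0.457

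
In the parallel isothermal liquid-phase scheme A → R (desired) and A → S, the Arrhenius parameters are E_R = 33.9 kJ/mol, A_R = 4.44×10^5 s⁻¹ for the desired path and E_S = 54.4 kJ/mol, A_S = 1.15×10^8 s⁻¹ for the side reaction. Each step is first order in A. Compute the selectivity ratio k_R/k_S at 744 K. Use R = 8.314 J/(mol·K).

0.106

With equal orders, S_{R/S} = k_R/k_S = (A_R/A_S)·exp[(E_S−E_R)/(RT)].
(E_S−E_R)/(RT) = (54.4−33.9)×10³/(8.314×744) = 20500/6186 = 3.314.
k_R/k_S = (4.44×10^5/1.15×10^8)·exp(3.314) = 0.003861 × 27.50 = 0.106.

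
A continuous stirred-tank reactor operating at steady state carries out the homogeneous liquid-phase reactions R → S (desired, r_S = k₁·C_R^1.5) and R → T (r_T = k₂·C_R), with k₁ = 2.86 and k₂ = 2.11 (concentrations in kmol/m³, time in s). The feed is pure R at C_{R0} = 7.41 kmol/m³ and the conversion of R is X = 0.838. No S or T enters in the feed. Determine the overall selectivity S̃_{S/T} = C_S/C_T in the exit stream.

Exit C_R = C_{R0}(1−X) = 7.41×0.162 = 1.200 kmol/m³.
A CSTR operates uniformly at the exit composition, giving r_S = 3.762 and r_T = 2.533 (each k·C_R^n at C_R = 1.200).
Overall selectivity = C_S/C_T = r_Sτ/(r_Tτ) = r_S/r_T = 1.49.

1.49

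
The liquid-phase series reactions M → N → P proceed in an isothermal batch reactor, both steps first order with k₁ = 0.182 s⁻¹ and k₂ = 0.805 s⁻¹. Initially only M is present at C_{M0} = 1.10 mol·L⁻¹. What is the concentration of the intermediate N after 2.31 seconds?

Solving the coupled first-order balances gives C_N(t) = [k₁/(k₂−k₁)]·C_{M0}·(e^(−k₁t) − e^(−k₂t)).
e^(−k₁t) = e^(−0.182×2.31) = e^(−0.4204) = 0.6568; e^(−k₂t) = e^(−1.860) = 0.1557.
C_N = 0.182×1.10/(0.805−0.182) × (0.6568−0.1557) = 0.3213×0.5010 = 0.1610 mol·L⁻¹.

0.161 mol·L⁻¹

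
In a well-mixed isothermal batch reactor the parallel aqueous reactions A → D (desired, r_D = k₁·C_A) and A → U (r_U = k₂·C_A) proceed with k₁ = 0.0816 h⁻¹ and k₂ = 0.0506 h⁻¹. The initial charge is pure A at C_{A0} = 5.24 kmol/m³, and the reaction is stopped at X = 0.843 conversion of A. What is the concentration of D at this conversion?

C_A = C_{A0}(1−X) = 0.8227 kmol/m³.
Both paths are first order in A, so the instantaneous fraction to D is constant: dC_D/d(−C_A) = k₁/(k₁+k₂) = 0.6172.
C_D = 0.6172·(C_{A0}−C_A) = 0.6172×4.417 = 2.73 kmol/m³.

2.73 kmol/m³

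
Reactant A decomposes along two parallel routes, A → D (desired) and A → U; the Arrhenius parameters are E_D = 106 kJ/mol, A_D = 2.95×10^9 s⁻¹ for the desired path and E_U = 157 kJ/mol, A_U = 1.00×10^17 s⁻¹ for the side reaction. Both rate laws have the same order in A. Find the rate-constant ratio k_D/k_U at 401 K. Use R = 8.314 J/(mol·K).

0.130

k_D/k_U = (A_D/A_U)·exp[−(E_D−E_U)/(RT)] = (A_D/A_U)·exp[(E_U−E_D)/(RT)].
(E_U−E_D)/(RT) = (157−106)×10³/(8.314×401) = 51000/3334 = 15.30.
k_D/k_U = (2.95×10^9/1.00×10^17)·exp(15.30) = 2.950×10^-8 × 4.401×10^6 = 0.130.
Since E_D < E_U, lowering the temperature improves selectivity toward D.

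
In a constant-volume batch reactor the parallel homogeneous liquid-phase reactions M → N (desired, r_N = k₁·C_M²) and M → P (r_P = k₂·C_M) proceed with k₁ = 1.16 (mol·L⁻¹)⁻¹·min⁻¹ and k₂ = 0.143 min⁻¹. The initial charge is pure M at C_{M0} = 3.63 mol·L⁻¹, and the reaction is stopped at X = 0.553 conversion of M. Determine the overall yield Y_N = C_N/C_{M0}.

0.527

C_M = C_{M0}(1−X) = 1.623 mol·L⁻¹.
Along a PFR/batch, dC_P/dC_M = −r_P/(r_N+r_P) = −k₂/(k₂+k₁·C_M).
Integrating from C_{M0} to C_M: C_P = (0.143/1.16)·ln[(0.143+1.16·3.63)/(0.143+1.16·1.62)] = 0.1233·ln(4.354/2.025) = 0.09435 mol·L⁻¹.
Then C_N = (C_{M0}−C_M) − C_P = 2.007 − 0.09435 = 1.913 mol·L⁻¹.
Y_N = C_N/C_{M0} = 1.913/3.63 = 0.527.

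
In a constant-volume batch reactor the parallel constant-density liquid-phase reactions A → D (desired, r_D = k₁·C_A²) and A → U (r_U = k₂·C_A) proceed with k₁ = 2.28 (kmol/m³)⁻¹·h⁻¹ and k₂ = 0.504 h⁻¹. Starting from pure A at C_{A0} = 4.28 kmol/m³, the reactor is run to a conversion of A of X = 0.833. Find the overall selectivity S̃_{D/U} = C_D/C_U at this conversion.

C_A = C_{A0}(1−X) = 0.7148 kmol/m³.
Along a PFR/batch, dC_U/dC_A = −r_U/(r_D+r_U) = −k₂/(k₂+k₁·C_A).
Integrating from C_{A0} to C_A: C_U = (0.504/2.28)·ln[(0.504+2.28·4.28)/(0.504+2.28·0.715)] = 0.2211·ln(10.26/2.134) = 0.3472 kmol/m³.
Then C_D = (C_{A0}−C_A) − C_U = 3.565 − 0.3472 = 3.218 kmol/m³.
S̃_{D/U} = C_D/C_U = 3.218/0.3472 = 9.27.

9.27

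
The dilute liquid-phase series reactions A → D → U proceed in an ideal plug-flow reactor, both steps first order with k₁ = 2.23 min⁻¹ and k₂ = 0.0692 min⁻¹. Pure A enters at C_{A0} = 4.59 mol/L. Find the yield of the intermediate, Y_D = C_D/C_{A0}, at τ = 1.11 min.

For first-order series with pure A initially, C_D(τ) = k₁C_{A0}/(k₂−k₁)·(e^(−k₁τ) − e^(−k₂τ)).
e^(−k₁τ) = e^(−2.23×1.11) = e^(−2.475) = 0.08414; e^(−k₂τ) = e^(−0.07681) = 0.9261.
C_D = 2.23×4.59/(0.0692−2.23) × (0.08414−0.9261) = (-4.737)×(-0.8419) = 3.988 mol/L.
Y_D = C_D/C_{A0} = 3.988/4.59 = 0.869.

0.869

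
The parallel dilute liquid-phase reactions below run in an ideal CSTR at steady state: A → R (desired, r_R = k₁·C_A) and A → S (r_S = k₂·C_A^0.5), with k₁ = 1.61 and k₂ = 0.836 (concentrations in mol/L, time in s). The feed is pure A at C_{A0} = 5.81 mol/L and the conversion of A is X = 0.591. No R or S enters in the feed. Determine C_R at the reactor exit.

Exit C_A = C_{A0}(1−X) = 5.81×0.409 = 2.376 mol/L.
Rates in a CSTR are evaluated at the outlet concentration: r_R = 1.61×2.376 = 3.826, r_S = 0.836×2.376^0.5 = 1.289.
Fraction of consumed A going to R: r_R/(r_R+r_S) = 0.7480.
C_R = 0.7480·C_{A0}·X = 0.7480×5.81×0.591 = 2.57 mol/L.

2.57 mol/L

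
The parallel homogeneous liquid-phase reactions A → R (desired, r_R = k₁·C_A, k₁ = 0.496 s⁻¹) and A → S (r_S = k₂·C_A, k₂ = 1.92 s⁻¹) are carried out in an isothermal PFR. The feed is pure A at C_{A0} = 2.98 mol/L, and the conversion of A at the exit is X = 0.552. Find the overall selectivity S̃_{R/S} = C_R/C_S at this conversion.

0.258

C_A = C_{A0}(1−X) = 1.335 mol/L.
Both paths are first order in A, so the instantaneous fraction to R is constant: dC_R/d(−C_A) = k₁/(k₁+k₂) = 0.2053.
C_R = 0.2053·(C_{A0}−C_A) = 0.2053×1.645 = 0.338 mol/L.
C_S = (C_{A0}−C_A)−C_R = 1.307 mol/L; S̃_{R/S} = 0.3377/1.307 = 0.258.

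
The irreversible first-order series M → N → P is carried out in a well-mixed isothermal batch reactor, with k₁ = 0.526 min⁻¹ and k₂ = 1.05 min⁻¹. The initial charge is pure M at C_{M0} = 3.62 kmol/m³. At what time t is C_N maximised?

Setting dC_N/dt = 0 gives t_opt = ln(k₂/k₁)/(k₂−k₁).
= ln(1.05/0.526)/(1.05−0.526) = ln(1.996)/0.5240 = 0.6912/0.5240 = 1.32 min.

1.32 min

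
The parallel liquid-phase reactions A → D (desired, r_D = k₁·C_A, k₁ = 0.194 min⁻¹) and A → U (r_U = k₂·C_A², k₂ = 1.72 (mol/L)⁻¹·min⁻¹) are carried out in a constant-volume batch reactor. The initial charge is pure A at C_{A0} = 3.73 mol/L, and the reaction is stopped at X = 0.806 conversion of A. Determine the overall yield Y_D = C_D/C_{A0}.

0.0461

C_A = C_{A0}(1−X) = 0.7236 mol/L.
Along a PFR/batch, dC_D/dC_A = −r_D/(r_D+r_U) = −k₁/(k₁+k₂·C_A).
Integrating from C_{A0} to C_A: C_D = (0.194/1.72)·ln[(0.194+1.72·3.73)/(0.194+1.72·0.724)] = 0.1128·ln(6.610/1.439) = 0.1720 mol/L.
Y_D = C_D/C_{A0} = 0.1720/3.73 = 0.0461.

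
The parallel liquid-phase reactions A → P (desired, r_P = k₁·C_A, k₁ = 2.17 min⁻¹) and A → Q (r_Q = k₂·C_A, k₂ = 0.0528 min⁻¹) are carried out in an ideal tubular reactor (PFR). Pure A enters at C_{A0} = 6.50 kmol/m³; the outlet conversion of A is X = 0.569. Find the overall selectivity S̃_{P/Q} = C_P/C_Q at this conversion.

C_A = C_{A0}(1−X) = 2.802 kmol/m³.
Both paths are first order in A, so the instantaneous fraction to P is constant: dC_P/d(−C_A) = k₁/(k₁+k₂) = 0.9762.
C_P = 0.9762·(C_{A0}−C_A) = 0.9762×3.698 = 3.61 kmol/m³.
C_Q = (C_{A0}−C_A)−C_P = 0.08785 kmol/m³; S̃_{P/Q} = 3.611/0.08785 = 41.1.

41.1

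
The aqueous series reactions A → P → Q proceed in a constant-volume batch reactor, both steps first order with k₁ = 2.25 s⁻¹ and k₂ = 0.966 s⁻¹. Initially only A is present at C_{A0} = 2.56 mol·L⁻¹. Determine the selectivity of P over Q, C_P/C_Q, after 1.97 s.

0.322

The intermediate concentration in a first-order A→B→C sequence is C_P = k₁C_{A0}(e^(−k₁t) − e^(−k₂t))/(k₂−k₁).
e^(−k₁t) = e^(−2.25×1.97) = e^(−4.433) = 0.01188; e^(−k₂t) = e^(−1.903) = 0.1491.
C_P = 2.25×2.56/(0.966−2.25) × (0.01188−0.1491) = (-4.486)×(-0.1372) = 0.6156 mol·L⁻¹.
C_A = C_{A0}e^(−k₁t) = 0.03042 mol·L⁻¹, so C_Q = C_{A0}−C_A−C_P = 1.914 mol·L⁻¹; C_P/C_Q = 0.322.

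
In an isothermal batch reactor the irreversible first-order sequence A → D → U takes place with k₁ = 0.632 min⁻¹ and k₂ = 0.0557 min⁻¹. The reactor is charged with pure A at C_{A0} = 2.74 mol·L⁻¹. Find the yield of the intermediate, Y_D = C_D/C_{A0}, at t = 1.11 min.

For first-order series with pure A initially, C_D(t) = k₁C_{A0}/(k₂−k₁)·(e^(−k₁t) − e^(−k₂t)).
e^(−k₁t) = e^(−0.632×1.11) = e^(−0.7015) = 0.4958; e^(−k₂t) = e^(−0.06183) = 0.9400.
C_D = 0.632×2.74/(0.0557−0.632) × (0.4958−0.9400) = (-3.005)×(-0.4442) = 1.335 mol·L⁻¹.
Y_D = C_D/C_{A0} = 1.335/2.74 = 0.487.

0.487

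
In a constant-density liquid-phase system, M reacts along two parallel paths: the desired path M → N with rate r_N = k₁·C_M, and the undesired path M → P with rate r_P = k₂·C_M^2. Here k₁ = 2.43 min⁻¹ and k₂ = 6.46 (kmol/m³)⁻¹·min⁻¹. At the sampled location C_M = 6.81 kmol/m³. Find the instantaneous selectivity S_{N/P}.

S_{N/P} = r_N/r_P = (k₁·C_M)/(k₂·C_M^2) = (k₁/k₂)·C_M⁻¹.
= (2.43×6.810) / (6.46×6.810^2) = 16.55/299.6 = 0.0552.
The undesired path is higher order in M, so low C_M (CSTR or dilute feed) favours N.

0.0552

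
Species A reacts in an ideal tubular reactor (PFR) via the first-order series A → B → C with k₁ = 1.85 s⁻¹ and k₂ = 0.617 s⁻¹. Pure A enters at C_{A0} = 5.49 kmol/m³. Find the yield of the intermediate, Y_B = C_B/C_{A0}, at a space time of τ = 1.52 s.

Solving the coupled first-order balances gives C_B(τ) = [k₁/(k₂−k₁)]·C_{A0}·(e^(−k₁τ) − e^(−k₂τ)).
e^(−k₁τ) = e^(−1.85×1.52) = e^(−2.812) = 0.06008; e^(−k₂τ) = e^(−0.9378) = 0.3915.
C_B = 1.85×5.49/(0.617−1.85) × (0.06008−0.3915) = (-8.237)×(-0.3314) = 2.730 kmol/m³.
Y_B = C_B/C_{A0} = 2.730/5.49 = 0.497.

0.497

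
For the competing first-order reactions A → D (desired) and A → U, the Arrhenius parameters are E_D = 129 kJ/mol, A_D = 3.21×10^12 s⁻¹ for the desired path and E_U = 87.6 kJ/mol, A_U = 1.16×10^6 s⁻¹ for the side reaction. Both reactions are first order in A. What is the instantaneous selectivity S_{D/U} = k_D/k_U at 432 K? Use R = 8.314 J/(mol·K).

k_D/k_U = (A_D/A_U)·exp[−(E_D−E_U)/(RT)] = (A_D/A_U)·exp[(E_U−E_D)/(RT)].
(E_U−E_D)/(RT) = (87.6−129)×10³/(8.314×432) = -41400/3592 = -11.53.
k_D/k_U = (3.21×10^12/1.16×10^6)·exp(-11.53) = 2.767×10^6 × 9.863×10^-6 = 27.3.

27.3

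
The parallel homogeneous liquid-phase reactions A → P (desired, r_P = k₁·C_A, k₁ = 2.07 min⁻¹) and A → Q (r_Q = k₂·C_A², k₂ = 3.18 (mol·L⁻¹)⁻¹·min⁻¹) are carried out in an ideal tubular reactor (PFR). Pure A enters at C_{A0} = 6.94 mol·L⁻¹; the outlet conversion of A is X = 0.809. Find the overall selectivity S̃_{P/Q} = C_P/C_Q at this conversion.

0.185

C_A = C_{A0}(1−X) = 1.326 mol·L⁻¹.
Along a PFR/batch, dC_P/dC_A = −r_P/(r_P+r_Q) = −k₁/(k₁+k₂·C_A).
Integrating from C_{A0} to C_A: C_P = (2.07/3.18)·ln[(2.07+3.18·6.94)/(2.07+3.18·1.33)] = 0.6509·ln(24.14/6.285) = 0.8759 mol·L⁻¹.
C_Q = (C_{A0}−C_A)−C_P = 4.739 mol·L⁻¹; S̃_{P/Q} = 0.8759/4.739 = 0.185.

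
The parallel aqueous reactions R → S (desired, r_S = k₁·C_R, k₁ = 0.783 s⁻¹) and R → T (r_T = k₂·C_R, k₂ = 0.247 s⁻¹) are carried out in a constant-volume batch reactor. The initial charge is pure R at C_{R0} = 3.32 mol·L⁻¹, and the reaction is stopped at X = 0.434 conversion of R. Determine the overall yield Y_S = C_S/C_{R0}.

0.330

C_R = C_{R0}(1−X) = 1.879 mol·L⁻¹.
Both paths are first order in R, so the instantaneous fraction to S is constant: dC_S/d(−C_R) = k₁/(k₁+k₂) = 0.7602.
C_S = 0.7602·(C_{R0}−C_R) = 0.7602×1.441 = 1.10 mol·L⁻¹.
Y_S = C_S/C_{R0} = 1.095/3.32 = 0.330.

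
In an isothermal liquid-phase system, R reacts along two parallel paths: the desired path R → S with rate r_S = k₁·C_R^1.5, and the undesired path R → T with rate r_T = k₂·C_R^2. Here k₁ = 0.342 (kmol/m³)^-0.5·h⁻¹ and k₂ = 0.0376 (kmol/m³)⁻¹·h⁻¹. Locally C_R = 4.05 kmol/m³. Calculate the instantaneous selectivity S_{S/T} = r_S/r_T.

S_{S/T} = r_S/r_T = (k₁·C_R^1.5)/(k₂·C_R^2) = (k₁/k₂)·C_R^-0.5.
= (0.342×4.050^1.5) / (0.0376×4.050^2) = 2.787/0.6167 = 4.52.

4.52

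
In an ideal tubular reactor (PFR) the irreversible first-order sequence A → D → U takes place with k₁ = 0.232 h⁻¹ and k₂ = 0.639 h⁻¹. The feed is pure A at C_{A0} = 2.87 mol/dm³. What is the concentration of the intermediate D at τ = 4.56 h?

Solving the coupled first-order balances gives C_D(τ) = [k₁/(k₂−k₁)]·C_{A0}·(e^(−k₁τ) − e^(−k₂τ)).
e^(−k₁τ) = e^(−0.232×4.56) = e^(−1.058) = 0.3472; e^(−k₂τ) = e^(−2.914) = 0.05427.
C_D = 0.232×2.87/(0.639−0.232) × (0.3472−0.05427) = 1.636×0.2929 = 0.4792 mol/dm³.

0.479 mol/dm³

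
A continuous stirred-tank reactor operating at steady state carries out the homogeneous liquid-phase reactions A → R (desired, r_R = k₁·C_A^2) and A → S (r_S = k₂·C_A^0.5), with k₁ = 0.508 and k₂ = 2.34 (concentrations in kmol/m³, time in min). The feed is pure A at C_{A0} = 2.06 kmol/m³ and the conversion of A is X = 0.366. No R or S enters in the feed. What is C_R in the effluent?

0.185 kmol/m³

Exit C_A = C_{A0}(1−X) = 2.06×0.634 = 1.306 kmol/m³.
In a CSTR the entire volume is at exit conditions, so r_R = 0.508×1.306^2 = 0.8665 and r_S = 2.34×1.306^0.5 = 2.674.
Fraction of consumed A going to R: r_R/(r_R+r_S) = 0.2447.
C_R = 0.2447·C_{A0}·X = 0.2447×2.06×0.366 = 0.185 kmol/m³.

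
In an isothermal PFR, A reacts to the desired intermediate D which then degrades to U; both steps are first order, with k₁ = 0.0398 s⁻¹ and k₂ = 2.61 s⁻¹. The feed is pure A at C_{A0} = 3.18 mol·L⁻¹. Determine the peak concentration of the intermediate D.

0.0455 mol·L⁻¹

Evaluating C_D at τ_opt = ln(k₂/k₁)/(k₂−k₁) gives C_{D,max}/C_{A0} = (k₁/k₂)^[k₂/(k₂−k₁)].
= (0.0398/2.61)^(2.61/(2.61−0.0398)) = (0.01525)^(1.015) = 0.01429.
C_{D,max} = 0.01429×3.18 = 0.0455 mol·L⁻¹.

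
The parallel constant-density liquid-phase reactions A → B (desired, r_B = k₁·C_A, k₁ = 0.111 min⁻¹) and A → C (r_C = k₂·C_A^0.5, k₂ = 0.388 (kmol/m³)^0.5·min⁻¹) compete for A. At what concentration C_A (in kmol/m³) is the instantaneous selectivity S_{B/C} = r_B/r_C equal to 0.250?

S_{B/C} = (k₁/k₂)·C_A^0.5 ⇒ C_A = (S·k₂/k₁)^(2).
= (0.250×0.388/0.111)^(2) = (0.8739)^(2) = 0.764 kmol/m³.

0.764 kmol/m³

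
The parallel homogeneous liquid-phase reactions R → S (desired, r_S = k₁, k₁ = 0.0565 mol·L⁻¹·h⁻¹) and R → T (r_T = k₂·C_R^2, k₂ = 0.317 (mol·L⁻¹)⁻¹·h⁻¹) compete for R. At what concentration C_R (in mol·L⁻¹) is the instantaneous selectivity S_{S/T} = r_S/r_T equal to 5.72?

S_{S/T} = (k₁/k₂)·C_R^-2 ⇒ C_R = (S·k₂/k₁)^(-0.5).
= (5.72×0.317/0.0565)^(-0.5) = (32.09)^(-0.5) = 0.177 mol·L⁻¹.

0.177 mol·L⁻¹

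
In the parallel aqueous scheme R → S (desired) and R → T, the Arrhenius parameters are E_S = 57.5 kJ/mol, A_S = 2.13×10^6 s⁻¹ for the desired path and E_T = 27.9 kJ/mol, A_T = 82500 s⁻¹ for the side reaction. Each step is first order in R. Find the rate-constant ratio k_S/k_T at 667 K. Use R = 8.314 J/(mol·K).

Since both paths have the same order in R, the concentration cancels and S_{S/T} = k_S/k_T = (A_S/A_T)·exp[(E_T−E_S)/(RT)].
(E_T−E_S)/(RT) = (27.9−57.5)×10³/(8.314×667) = -29600/5545 = -5.338.
k_S/k_T = (2.13×10^6/82500)·exp(-5.338) = 25.82 × 0.004807 = 0.124.

0.124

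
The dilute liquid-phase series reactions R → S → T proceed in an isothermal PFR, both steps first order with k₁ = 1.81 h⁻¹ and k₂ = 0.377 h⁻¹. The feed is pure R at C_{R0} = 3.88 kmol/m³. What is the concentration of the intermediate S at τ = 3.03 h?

1.54 kmol/m³

Solving the coupled first-order balances gives C_S(τ) = [k₁/(k₂−k₁)]·C_{R0}·(e^(−k₁τ) − e^(−k₂τ)).
e^(−k₁τ) = e^(−1.81×3.03) = e^(−5.484) = 0.004151; e^(−k₂τ) = e^(−1.142) = 0.3191.
C_S = 1.81×3.88/(0.377−1.81) × (0.004151−0.3191) = (-4.901)×(-0.3149) = 1.543 kmol/m³.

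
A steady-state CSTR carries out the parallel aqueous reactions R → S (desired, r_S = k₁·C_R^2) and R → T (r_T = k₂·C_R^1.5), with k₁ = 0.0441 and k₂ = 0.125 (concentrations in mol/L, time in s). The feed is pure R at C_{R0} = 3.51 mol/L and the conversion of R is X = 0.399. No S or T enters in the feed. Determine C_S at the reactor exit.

Exit C_R = C_{R0}(1−X) = 3.51×0.601 = 2.110 mol/L.
In a CSTR the entire volume is at exit conditions, so r_S = 0.0441×2.110^2 = 0.1962 and r_T = 0.125×2.110^1.5 = 0.3830.
Fraction of consumed R going to S: r_S/(r_S+r_T) = 0.3388.
C_S = 0.3388·C_{R0}·X = 0.3388×3.51×0.399 = 0.474 mol/L.

0.474 mol/L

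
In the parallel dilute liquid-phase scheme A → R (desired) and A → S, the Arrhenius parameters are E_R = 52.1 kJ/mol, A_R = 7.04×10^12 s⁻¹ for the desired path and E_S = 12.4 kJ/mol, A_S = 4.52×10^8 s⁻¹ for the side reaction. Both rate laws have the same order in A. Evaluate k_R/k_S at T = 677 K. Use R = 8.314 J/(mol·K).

13.5

With equal orders, S_{R/S} = k_R/k_S = (A_R/A_S)·exp[(E_S−E_R)/(RT)].
(E_S−E_R)/(RT) = (12.4−52.1)×10³/(8.314×677) = -39700/5629 = -7.053.
k_R/k_S = (7.04×10^12/4.52×10^8)·exp(-7.053) = 15575 × 8.646×10^-4 = 13.5.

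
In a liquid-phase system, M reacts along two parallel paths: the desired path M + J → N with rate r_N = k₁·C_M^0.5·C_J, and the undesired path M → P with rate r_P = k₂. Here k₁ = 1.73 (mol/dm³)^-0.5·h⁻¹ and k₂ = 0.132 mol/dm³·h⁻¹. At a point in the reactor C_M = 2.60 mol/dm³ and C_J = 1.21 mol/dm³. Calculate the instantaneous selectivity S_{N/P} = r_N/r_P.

S_{N/P} = r_N/r_P = (k₁·C_M^0.5·C_J)/(k₂) = (k₁/k₂)·C_M^0.5·C_J.
= (1.73×2.600^0.5×1.210) / (0.132) = 3.375/0.1320 = 25.6.
Since the desired path is higher order in M, keeping C_M high (PFR or concentrated feed) favours N.

25.6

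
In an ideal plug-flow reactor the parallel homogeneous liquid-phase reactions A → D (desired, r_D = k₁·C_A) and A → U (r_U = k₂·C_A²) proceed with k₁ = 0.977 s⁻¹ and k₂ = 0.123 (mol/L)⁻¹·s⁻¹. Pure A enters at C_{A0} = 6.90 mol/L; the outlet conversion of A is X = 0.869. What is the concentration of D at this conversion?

4.11 mol/L

C_A = C_{A0}(1−X) = 0.9039 mol/L.
Along a PFR/batch, dC_D/dC_A = −r_D/(r_D+r_U) = −k₁/(k₁+k₂·C_A).
Integrating from C_{A0} to C_A: C_D = (0.977/0.123)·ln[(0.977+0.123·6.90)/(0.977+0.123·0.904)] = 7.943·ln(1.826/1.088) = 4.110 mol/L.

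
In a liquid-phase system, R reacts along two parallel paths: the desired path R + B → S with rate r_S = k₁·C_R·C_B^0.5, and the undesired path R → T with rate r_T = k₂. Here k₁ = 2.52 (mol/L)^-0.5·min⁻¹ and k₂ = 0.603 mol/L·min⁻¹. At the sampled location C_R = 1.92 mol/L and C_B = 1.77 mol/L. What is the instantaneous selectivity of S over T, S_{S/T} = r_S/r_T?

10.7

S_{S/T} = r_S/r_T = (k₁·C_R·C_B^0.5)/(k₂) = (k₁/k₂)·C_R·C_B^0.5.
= (2.52×1.920×1.770^0.5) / (0.603) = 6.437/0.6030 = 10.7.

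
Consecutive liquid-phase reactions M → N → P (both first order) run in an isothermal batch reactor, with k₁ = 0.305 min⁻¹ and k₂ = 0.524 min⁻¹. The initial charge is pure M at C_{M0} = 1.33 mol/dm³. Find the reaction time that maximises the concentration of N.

The intermediate peaks when r₁ = r₂, i.e. k₁e^(−k₁t) = k₂e^(−k₂t), giving t_opt = ln(k₂/k₁)/(k₂−k₁).
= ln(0.524/0.305)/(0.524−0.305) = ln(1.718)/0.2190 = 0.5412/0.2190 = 2.47 min.

2.47 min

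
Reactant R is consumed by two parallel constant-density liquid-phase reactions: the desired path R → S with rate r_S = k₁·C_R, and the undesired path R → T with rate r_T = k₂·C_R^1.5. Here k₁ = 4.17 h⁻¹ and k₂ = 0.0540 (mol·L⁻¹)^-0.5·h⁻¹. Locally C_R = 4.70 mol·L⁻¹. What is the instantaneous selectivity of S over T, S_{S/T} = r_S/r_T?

S_{S/T} = r_S/r_T = (k₁·C_R)/(k₂·C_R^1.5) = (k₁/k₂)·C_R^-0.5.
= (4.17×4.700) / (0.0540×4.700^1.5) = 19.60/0.5502 = 35.6.
The undesired path is higher order in R, so low C_R (CSTR or dilute feed) favours S.

35.6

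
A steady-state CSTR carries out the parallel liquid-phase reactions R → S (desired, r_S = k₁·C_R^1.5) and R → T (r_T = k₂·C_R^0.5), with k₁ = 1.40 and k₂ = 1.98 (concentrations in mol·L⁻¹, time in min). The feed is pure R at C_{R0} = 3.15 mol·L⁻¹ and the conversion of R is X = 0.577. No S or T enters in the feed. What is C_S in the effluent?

0.882 mol·L⁻¹

Exit C_R = C_{R0}(1−X) = 3.15×0.423 = 1.332 mol·L⁻¹.
A CSTR operates uniformly at the exit composition, giving r_S = 2.153 and r_T = 2.286 (each k·C_R^n at C_R = 1.332).
Fraction of consumed R going to S: r_S/(r_S+r_T) = 0.4851.
C_S = 0.4851·C_{R0}·X = 0.4851×3.15×0.577 = 0.882 mol·L⁻¹.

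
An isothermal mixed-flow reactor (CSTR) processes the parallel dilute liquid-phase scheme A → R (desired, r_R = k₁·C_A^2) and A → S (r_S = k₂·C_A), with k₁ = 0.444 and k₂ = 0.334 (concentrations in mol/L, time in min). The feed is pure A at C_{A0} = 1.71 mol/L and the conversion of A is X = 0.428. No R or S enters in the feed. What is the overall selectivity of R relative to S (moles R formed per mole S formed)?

1.30

Exit C_A = C_{A0}(1−X) = 1.71×0.572 = 0.9781 mol/L.
A CSTR operates uniformly at the exit composition, giving r_R = 0.4248 and r_S = 0.3267 (each k·C_A^n at C_A = 0.9781).
Overall selectivity = C_R/C_S = r_Rτ/(r_Sτ) = r_R/r_S = 1.30.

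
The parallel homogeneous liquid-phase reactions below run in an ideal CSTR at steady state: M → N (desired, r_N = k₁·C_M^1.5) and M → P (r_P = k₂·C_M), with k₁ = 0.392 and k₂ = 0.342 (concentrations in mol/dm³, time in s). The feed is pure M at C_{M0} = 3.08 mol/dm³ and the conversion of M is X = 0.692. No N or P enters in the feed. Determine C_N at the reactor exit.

Exit C_M = C_{M0}(1−X) = 3.08×0.308 = 0.9486 mol/dm³.
In a CSTR the entire volume is at exit conditions, so r_N = 0.392×0.9486^1.5 = 0.3622 and r_P = 0.342×0.9486 = 0.3244.
Fraction of consumed M going to N: r_N/(r_N+r_P) = 0.5275.
C_N = 0.5275·C_{M0}·X = 0.5275×3.08×0.692 = 1.12 mol/dm³.

1.12 mol/dm³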